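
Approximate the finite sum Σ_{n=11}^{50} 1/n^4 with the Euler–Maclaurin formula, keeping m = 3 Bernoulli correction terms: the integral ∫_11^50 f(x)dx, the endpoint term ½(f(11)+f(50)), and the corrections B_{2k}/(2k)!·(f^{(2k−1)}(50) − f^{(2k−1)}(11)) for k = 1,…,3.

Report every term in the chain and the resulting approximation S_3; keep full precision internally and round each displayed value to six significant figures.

S_3 ≈ 0.000284062

The integral term ∫_11^50 1/x^4 dx = 0.000247772.
Boundary: ½(f(11) + f(50)) = ½(6.83013e-05 + 1.60000e-07) = 3.42307e-05.
So far: 0.000282002.
k=1: B_{2}/(2)! × [f^{(1)}(50) − f^{(1)}(11)] = 1/12 × (-1.28000e-08 − (-2.48369e-05)) = 2.06867e-06.
After k=1: 0.000284071.
k=2: B_{4}/(4)! × [f^{(3)}(50) − f^{(3)}(11)] = −1/720 × (-1.53600e-10 − (-6.15790e-06)) = -8.55242e-09.
After k=2: 0.000284062.
k=3: B_{6}/(6)! × [f^{(5)}(50) − f^{(5)}(11)] = 1/30240 × (-3.44064e-12 − (-2.84994e-06)) = 9.42438e-11.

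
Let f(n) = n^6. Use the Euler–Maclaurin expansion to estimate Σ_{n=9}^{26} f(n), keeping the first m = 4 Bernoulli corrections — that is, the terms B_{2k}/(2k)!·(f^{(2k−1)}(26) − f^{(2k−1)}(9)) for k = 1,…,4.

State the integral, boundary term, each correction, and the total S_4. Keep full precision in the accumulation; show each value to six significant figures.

S_4 ≈ 1.30735e+09

The integral term ∫_9^26 x^6 dx = 1.14672e+09.
Endpoint term: (f(9) + f(26))/2 = (531441 + 3.08916e+08)/2 = 1.54724e+08.
Integral + boundary = 1.30144e+09.
k=1: B_{2}/(2)! × [f^{(1)}(26) − f^{(1)}(9)] = 1/12 × (7.12883e+07 − 354294) = 5.91116e+06.
After k=1: 1.30735e+09.
k=2: B_{4}/(4)! × [f^{(3)}(26) − f^{(3)}(9)] = −1/720 × (2.10912e+06 − 87480.0) = -2807.83.
After k=2: 1.30735e+09.
k=3: B_{6}/(6)! × [f^{(5)}(26) − f^{(5)}(9)] = 1/30240 × (18720.0 − 6480.00) = 0.404762.
After k=3: 1.30735e+09.
k=4: B_{8}/(8)! × [f^{(7)}(26) − f^{(7)}(9)] = −1/1209600 × (0.00000 − 0.00000) = 0.00000.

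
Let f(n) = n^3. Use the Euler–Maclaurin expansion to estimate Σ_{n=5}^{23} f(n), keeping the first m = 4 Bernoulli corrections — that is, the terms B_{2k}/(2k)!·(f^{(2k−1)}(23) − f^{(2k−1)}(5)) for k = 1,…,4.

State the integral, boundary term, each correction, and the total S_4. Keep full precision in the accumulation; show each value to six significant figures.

The integral term ∫_5^23 x^3 dx = 69804.0.
Endpoint term: (f(5) + f(23))/2 = (125.000 + 12167.0)/2 = 6146.00.
Running total after boundary: 75950.0.
k=1: B_{2}/(2)! × [f^{(1)}(23) − f^{(1)}(5)] = 1/12 × (1587.00 − 75.0000) = 126.000.
After k=1: 76076.0.
k=2: B_{4}/(4)! × [f^{(3)}(23) − f^{(3)}(5)] = −1/720 × (6.00000 − 6.00000) = 0.00000.
After k=2: 76076.0.
k=3: B_{6}/(6)! × [f^{(5)}(23) − f^{(5)}(5)] = 1/30240 × (0.00000 − 0.00000) = 0.00000.
After k=3: 76076.0.
k=4: B_{8}/(8)! × [f^{(7)}(23) − f^{(7)}(5)] = −1/1209600 × (0.00000 − 0.00000) = 0.00000.

S_4 ≈ 76076.0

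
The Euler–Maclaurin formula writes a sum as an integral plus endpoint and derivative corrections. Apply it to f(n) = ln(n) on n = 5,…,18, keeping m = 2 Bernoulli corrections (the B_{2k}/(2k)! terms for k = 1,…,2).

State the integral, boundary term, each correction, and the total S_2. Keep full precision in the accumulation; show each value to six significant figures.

S_2 ≈ 33.2174

∫_5^18 ln(x) dx evaluates to 30.9795.
Endpoint term: (f(5) + f(18))/2 = (1.60944 + 2.89037)/2 = 2.24990.
So far: 33.2294.
Order-1 term: 1/12 · (0.0555556 − 0.200000) = -0.0120370.
After k=1: 33.2174.
Order-2 term: −1/720 · (0.000342936 − 0.0160000) = 2.17459e-05.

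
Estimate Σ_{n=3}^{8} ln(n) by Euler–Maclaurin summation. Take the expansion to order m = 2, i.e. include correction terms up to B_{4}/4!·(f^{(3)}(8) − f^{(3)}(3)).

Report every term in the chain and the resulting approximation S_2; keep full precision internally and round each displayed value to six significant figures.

∫_3^8 ln(x) dx evaluates to 8.33970.
Boundary: ½(f(3) + f(8)) = ½(1.09861 + 2.07944) = 1.58903.
Running total after boundary: 9.92872.
Order-1 term: 1/12 · (0.125000 − 0.333333) = -0.0173611.
After k=1: 9.91136.
Order-2 term: −1/720 · (0.00390625 − 0.0740741) = 9.74553e-05.

S_2 ≈ 9.91146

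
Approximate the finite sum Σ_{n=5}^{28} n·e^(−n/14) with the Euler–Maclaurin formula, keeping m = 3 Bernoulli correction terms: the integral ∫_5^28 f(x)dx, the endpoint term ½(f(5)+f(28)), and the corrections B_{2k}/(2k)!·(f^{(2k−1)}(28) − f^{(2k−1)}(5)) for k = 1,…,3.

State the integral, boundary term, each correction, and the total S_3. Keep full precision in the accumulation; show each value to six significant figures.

∫_5^28 x·e^(−x/14) dx evaluates to 106.536.
Endpoint term: (f(5) + f(28))/2 = (3.49836 + 3.78939)/2 = 3.64388.
Running total after boundary: 110.180.
k=1: B_{2}/(2)! × [f^{(1)}(28) − f^{(1)}(5)] = 1/12 × (-0.135335 − 0.449789) = -0.0487604.
Running total after k=1: 110.131.
k=2: B_{4}/(4)! × [f^{(3)}(28) − f^{(3)}(5)] = −1/720 × (0.000690486 − 0.00943436) = 1.21443e-05.
Running total after k=2: 110.131.
k=3: B_{6}/(6)! × [f^{(5)}(28) − f^{(5)}(5)] = 1/30240 × (1.05687e-05 − 8.45606e-05) = -2.44682e-09.

S_3 ≈ 110.131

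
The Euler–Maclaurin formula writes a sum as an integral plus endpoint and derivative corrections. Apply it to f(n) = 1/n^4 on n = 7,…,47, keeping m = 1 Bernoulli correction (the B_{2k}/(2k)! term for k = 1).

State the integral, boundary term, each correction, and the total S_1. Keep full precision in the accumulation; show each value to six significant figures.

S_1 ≈ 0.00119679

∫_7^47 1/x^4 dx evaluates to 0.000968607.
½[f(7) + f(47)] = ½[0.000416493 + 2.04931e-07] = 0.000208349.
So far: 0.00117696.
k=1: B_{2}/(2)! × [f^{(1)}(47) − f^{(1)}(7)] = 1/12 × (-1.74410e-08 − (-0.000237996)) = 1.98316e-05.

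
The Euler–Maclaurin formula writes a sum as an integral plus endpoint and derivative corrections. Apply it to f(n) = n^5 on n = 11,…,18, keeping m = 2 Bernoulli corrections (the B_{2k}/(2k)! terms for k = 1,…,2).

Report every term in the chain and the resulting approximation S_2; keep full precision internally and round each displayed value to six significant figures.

S_2 ≈ 6.43638e+06

The integral term ∫_11^18 x^5 dx = 5.37344e+06.
Endpoint term: (f(11) + f(18))/2 = (161051 + 1.88957e+06)/2 = 1.02531e+06.
So far: 6.39875e+06.
k=1: B_{2}/(2)! × [f^{(1)}(18) − f^{(1)}(11)] = 1/12 × (524880 − 73205.0) = 37639.6.
Running total after k=1: 6.43639e+06.
k=2: B_{4}/(4)! × [f^{(3)}(18) − f^{(3)}(11)] = −1/720 × (19440.0 − 7260.00) = -16.9167.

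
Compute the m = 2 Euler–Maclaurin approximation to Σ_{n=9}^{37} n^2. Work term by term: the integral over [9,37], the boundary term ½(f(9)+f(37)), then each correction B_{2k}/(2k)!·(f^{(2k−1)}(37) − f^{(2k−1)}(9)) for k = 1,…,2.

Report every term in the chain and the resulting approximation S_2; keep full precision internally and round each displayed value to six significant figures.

S_2 ≈ 17371.0

∫_9^37 x^2 dx evaluates to 16641.3.
Endpoint term: (f(9) + f(37))/2 = (81.0000 + 1369.00)/2 = 725.000.
Integral + boundary = 17366.3.
k=1: B_{2}/(2)! × [f^{(1)}(37) − f^{(1)}(9)] = 1/12 × (74.0000 − 18.0000) = 4.66667.
After k=1: 17371.0.
k=2: B_{4}/(4)! × [f^{(3)}(37) − f^{(3)}(9)] = −1/720 × (0.00000 − 0.00000) = 0.00000.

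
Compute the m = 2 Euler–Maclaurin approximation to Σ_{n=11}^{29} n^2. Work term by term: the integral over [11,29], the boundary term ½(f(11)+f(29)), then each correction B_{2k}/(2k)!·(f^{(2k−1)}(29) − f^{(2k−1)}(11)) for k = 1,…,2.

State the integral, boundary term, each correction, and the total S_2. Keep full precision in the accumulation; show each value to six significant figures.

Integral: ∫_11^29 x^2 dx = 7686.00.
½[f(11) + f(29)] = ½[121.000 + 841.000] = 481.000.
So far: 8167.00.
Correction k=1: B_{2}/2! · (f^{(1)}(29) − f^{(1)}(11)) = 1/12 · (58.0000 − 22.0000) = 3.00000.
After k=1: 8170.00.
Correction k=2: B_{4}/4! · (f^{(3)}(29) − f^{(3)}(11)) = −1/720 · (0.00000 − 0.00000) = 0.00000.

S_2 ≈ 8170.00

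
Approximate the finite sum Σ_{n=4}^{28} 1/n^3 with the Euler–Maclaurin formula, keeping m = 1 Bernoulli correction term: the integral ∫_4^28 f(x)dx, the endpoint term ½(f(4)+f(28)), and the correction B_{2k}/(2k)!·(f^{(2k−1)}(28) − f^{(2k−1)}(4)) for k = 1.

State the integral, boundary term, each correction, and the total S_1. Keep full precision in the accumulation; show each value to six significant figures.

S_1 ≈ 0.0394237

∫_4^28 1/x^3 dx evaluates to 0.0306122.
½[f(4) + f(28)] = ½[0.0156250 + 4.55539e-05] = 0.00783528.
Running total after boundary: 0.0384475.
k=1: B_{2}/(2)! × [f^{(1)}(28) − f^{(1)}(4)] = 1/12 × (-4.88078e-06 − (-0.0117188)) = 0.000976156.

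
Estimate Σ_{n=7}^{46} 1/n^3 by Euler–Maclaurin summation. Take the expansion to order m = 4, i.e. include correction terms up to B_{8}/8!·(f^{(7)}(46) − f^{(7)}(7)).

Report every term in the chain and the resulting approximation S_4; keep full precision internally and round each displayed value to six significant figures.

The integral term ∫_7^46 1/x^3 dx = 0.00996779.
Boundary: ½(f(7) + f(46)) = ½(0.00291545 + 1.02737e-05) = 0.00146286.
So far: 0.0114306.
k=1: B_{2}/(2)! × [f^{(1)}(46) − f^{(1)}(7)] = 1/12 × (-6.70023e-07 − (-0.00124948)) = 0.000104067.
Running total after k=1: 0.0115347.
k=2: B_{4}/(4)! × [f^{(3)}(46) − f^{(3)}(7)] = −1/720 × (-6.33292e-09 − (-0.000509992)) = -7.08313e-07.
Running total after k=2: 0.0115340.
k=3: B_{6}/(6)! × [f^{(5)}(46) − f^{(5)}(7)] = 1/30240 × (-1.25701e-10 − (-0.000437136)) = 1.44555e-08.
Running total after k=3: 0.0115340.
k=4: B_{8}/(8)! × [f^{(7)}(46) − f^{(7)}(7)] = −1/1209600 × (-4.27715e-12 − (-0.000642322)) = -5.31020e-10.

S_4 ≈ 0.0115340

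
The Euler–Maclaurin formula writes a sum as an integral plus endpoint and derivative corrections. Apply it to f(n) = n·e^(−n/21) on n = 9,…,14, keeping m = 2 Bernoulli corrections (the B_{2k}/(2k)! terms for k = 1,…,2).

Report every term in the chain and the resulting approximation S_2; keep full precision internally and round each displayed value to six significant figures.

S_2 ≈ 39.5537

The integral term ∫_9^14 x·e^(−x/21) dx = 33.0450.
Boundary: ½(f(9) + f(14)) = ½(5.86295 + 7.18784) = 6.52540.
Running total after boundary: 39.5704.
k=1: B_{2}/(2)! × [f^{(1)}(14) − f^{(1)}(9)] = 1/12 × (0.171139 − 0.372251) = -0.0167593.
After k=1: 39.5537.
k=2: B_{4}/(4)! × [f^{(3)}(14) − f^{(3)}(9)] = −1/720 × (0.00271649 − 0.00379848) = 1.50276e-06.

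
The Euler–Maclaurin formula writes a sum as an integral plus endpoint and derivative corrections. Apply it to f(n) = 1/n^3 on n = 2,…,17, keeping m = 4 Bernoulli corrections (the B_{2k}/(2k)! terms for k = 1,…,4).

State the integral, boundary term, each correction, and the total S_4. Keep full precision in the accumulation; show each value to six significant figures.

Integral: ∫_2^17 1/x^3 dx = 0.123270.
Endpoint term: (f(2) + f(17))/2 = (0.125000 + 0.000203542)/2 = 0.0626018.
Integral + boundary = 0.185872.
k=1: B_{2}/(2)! × [f^{(1)}(17) − f^{(1)}(2)] = 1/12 × (-3.59191e-05 − (-0.187500)) = 0.0156220.
Running total after k=1: 0.201494.
k=2: B_{4}/(4)! × [f^{(3)}(17) − f^{(3)}(2)] = −1/720 × (-2.48575e-06 − (-0.937500)) = -0.00130208.
Running total after k=2: 0.200192.
k=3: B_{6}/(6)! × [f^{(5)}(17) − f^{(5)}(2)] = 1/30240 × (-3.61251e-07 − (-9.84375)) = 0.000325521.
Running total after k=3: 0.200517.
k=4: B_{8}/(8)! × [f^{(7)}(17) − f^{(7)}(2)] = −1/1209600 × (-9.00003e-08 − (-177.188)) = -0.000146484.

S_4 ≈ 0.200371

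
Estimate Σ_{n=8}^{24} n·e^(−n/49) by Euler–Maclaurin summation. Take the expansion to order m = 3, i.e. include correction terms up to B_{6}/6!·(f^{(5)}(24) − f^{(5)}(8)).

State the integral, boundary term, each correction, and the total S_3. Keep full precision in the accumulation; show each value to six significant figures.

The integral term ∫_8^24 x·e^(−x/49) dx = 180.467.
Endpoint term: (f(8) + f(24))/2 = (6.79493 + 14.7060)/2 = 10.7505.
Integral + boundary = 191.217.
k=1: B_{2}/(2)! × [f^{(1)}(24) − f^{(1)}(8)] = 1/12 × (0.312628 − 0.710694) = -0.0331721.
Partial sum through k=1: 191.184.
k=2: B_{4}/(4)! × [f^{(3)}(24) − f^{(3)}(8)] = −1/720 × (0.000640621 − 0.00100351) = 5.04011e-07.
Partial sum through k=2: 191.184.
k=3: B_{6}/(6)! × [f^{(5)}(24) − f^{(5)}(8)] = 1/30240 × (4.79398e-07 − 7.12628e-07) = -7.71262e-12.

S_3 ≈ 191.184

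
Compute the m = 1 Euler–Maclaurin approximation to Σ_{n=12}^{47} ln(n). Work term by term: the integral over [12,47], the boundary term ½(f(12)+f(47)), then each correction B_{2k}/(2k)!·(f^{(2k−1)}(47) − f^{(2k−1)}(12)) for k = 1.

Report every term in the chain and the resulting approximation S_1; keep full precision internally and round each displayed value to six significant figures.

S_1 ≈ 119.300

∫_12^47 ln(x) dx evaluates to 116.138.
Endpoint term: (f(12) + f(47))/2 = (2.48491 + 3.85015)/2 = 3.16753.
Running total after boundary: 119.306.
Order-1 term: 1/12 · (0.0212766 − 0.0833333) = -0.00517139.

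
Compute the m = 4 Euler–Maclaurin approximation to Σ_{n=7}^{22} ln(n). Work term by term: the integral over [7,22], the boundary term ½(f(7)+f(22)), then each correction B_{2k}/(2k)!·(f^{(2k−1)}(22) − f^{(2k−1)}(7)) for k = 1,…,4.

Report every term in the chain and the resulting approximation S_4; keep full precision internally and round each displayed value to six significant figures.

∫_7^22 ln(x) dx evaluates to 39.3816.
Endpoint term: (f(7) + f(22))/2 = (1.94591 + 3.09104)/2 = 2.51848.
Integral + boundary = 41.9000.
Order-1 term: 1/12 · (0.0454545 − 0.142857) = -0.00811688.
Running total after k=1: 41.8919.
Order-2 term: −1/720 · (0.000187829 − 0.00583090) = 7.83760e-06.
Running total after k=2: 41.8919.
Order-3 term: 1/30240 · (4.65691e-06 − 0.00142798) = -4.70674e-08.
Running total after k=3: 41.8919.
Order-4 term: −1/1209600 · (2.88651e-07 − 0.000874271) = 7.22539e-10.

S_4 ≈ 41.8919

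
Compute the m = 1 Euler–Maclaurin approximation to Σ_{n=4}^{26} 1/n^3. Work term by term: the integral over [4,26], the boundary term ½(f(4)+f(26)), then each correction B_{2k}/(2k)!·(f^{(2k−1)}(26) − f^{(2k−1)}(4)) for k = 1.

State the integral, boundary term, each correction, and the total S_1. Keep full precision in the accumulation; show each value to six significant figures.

S_1 ≈ 0.0393273

The integral term ∫_4^26 1/x^3 dx = 0.0305104.
Endpoint term: (f(4) + f(26))/2 = (0.0156250 + 5.68958e-05)/2 = 0.00784095.
Integral + boundary = 0.0383513.
k=1: B_{2}/(2)! × [f^{(1)}(26) − f^{(1)}(4)] = 1/12 × (-6.56490e-06 − (-0.0117188)) = 0.000976015.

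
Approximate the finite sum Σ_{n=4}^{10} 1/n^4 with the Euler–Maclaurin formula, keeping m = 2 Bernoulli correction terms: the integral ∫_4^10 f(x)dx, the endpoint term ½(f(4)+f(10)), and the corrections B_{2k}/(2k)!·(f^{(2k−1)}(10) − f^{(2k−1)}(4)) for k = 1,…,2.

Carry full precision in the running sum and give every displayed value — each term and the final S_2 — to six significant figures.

∫_4^10 1/x^4 dx evaluates to 0.00487500.
Boundary: ½(f(4) + f(10)) = ½(0.00390625 + 0.000100000) = 0.00200313.
Integral + boundary = 0.00687813.
Order-1 term: 1/12 · (-4.00000e-05 − (-0.00390625)) = 0.000322187.
Partial sum through k=1: 0.00720031.
Order-2 term: −1/720 · (-1.20000e-05 − (-0.00732422)) = -1.01559e-05.

S_2 ≈ 0.00719016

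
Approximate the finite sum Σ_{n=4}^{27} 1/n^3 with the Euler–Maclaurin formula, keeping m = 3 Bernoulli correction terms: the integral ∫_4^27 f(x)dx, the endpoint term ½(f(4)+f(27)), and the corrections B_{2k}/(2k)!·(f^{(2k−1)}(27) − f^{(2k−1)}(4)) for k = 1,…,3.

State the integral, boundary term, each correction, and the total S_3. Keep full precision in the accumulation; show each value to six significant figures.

∫_4^27 1/x^3 dx evaluates to 0.0305641.
Boundary: ½(f(4) + f(27)) = ½(0.0156250 + 5.08053e-05) = 0.00783790.
Running total after boundary: 0.0384020.
Correction k=1: B_{2}/2! · (f^{(1)}(27) − f^{(1)}(4)) = 1/12 · (-5.64503e-06 − (-0.0117188)) = 0.000976092.
After k=1: 0.0393781.
Correction k=2: B_{4}/4! · (f^{(3)}(27) − f^{(3)}(4)) = −1/720 · (-1.54870e-07 − (-0.0146484)) = -2.03448e-05.
After k=2: 0.0393578.
Correction k=3: B_{6}/6! · (f^{(5)}(27) − f^{(5)}(4)) = 1/30240 · (-8.92258e-09 − (-0.0384521)) = 1.27157e-06.

S_3 ≈ 0.0393591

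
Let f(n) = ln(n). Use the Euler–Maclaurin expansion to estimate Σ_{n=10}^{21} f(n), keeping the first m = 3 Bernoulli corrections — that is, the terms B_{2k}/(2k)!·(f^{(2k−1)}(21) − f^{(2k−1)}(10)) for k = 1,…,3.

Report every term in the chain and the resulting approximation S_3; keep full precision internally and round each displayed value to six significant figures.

S_3 ≈ 32.5783

∫_10^21 ln(x) dx evaluates to 29.9091.
½[f(10) + f(21)] = ½[2.30259 + 3.04452] = 2.67355.
Running total after boundary: 32.5827.
Order-1 term: 1/12 · (0.0476190 − 0.100000) = -0.00436508.
After k=1: 32.5783.
Order-2 term: −1/720 · (0.000215959 − 0.00200000) = 2.47783e-06.
After k=2: 32.5783.
Order-3 term: 1/30240 · (5.87645e-06 − 0.000240000) = -7.74218e-09.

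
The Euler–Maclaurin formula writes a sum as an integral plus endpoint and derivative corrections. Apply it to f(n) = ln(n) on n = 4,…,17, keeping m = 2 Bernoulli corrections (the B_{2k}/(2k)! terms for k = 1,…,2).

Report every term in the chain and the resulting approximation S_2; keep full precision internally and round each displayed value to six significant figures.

S_2 ≈ 31.7133

The integral term ∫_4^17 ln(x) dx = 29.6194.
Boundary: ½(f(4) + f(17)) = ½(1.38629 + 2.83321) = 2.10975.
So far: 31.7292.
Correction k=1: B_{2}/2! · (f^{(1)}(17) − f^{(1)}(4)) = 1/12 · (0.0588235 − 0.250000) = -0.0159314.
After k=1: 31.7133.
Correction k=2: B_{4}/4! · (f^{(3)}(17) − f^{(3)}(4)) = −1/720 · (0.000407083 − 0.0312500) = 4.28374e-05.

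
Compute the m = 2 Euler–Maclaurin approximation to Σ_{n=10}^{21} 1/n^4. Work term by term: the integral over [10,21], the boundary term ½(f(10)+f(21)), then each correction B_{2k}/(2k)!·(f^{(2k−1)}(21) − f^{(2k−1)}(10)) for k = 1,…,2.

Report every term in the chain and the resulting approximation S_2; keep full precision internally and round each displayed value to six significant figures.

S_2 ≈ 0.000353146

The integral term ∫_10^21 1/x^4 dx = 0.000297340.
½[f(10) + f(21)] = ½[0.000100000 + 5.14189e-06] = 5.25709e-05.
Running total after boundary: 0.000349911.
k=1: B_{2}/(2)! × [f^{(1)}(21) − f^{(1)}(10)] = 1/12 × (-9.79408e-07 − (-4.00000e-05)) = 3.25172e-06.
Partial sum through k=1: 0.000353163.
k=2: B_{4}/(4)! × [f^{(3)}(21) − f^{(3)}(10)] = −1/720 × (-6.66264e-08 − (-1.20000e-05)) = -1.65741e-08.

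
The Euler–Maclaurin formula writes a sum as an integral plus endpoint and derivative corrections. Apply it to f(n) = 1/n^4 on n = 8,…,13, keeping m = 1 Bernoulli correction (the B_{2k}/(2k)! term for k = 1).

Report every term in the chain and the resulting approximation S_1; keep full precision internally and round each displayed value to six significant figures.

Integral: ∫_8^13 1/x^4 dx = 0.000499320.
Endpoint term: (f(8) + f(13))/2 = (0.000244141 + 3.50128e-05)/2 = 0.000139577.
So far: 0.000638896.
Correction k=1: B_{2}/2! · (f^{(1)}(13) − f^{(1)}(8)) = 1/12 · (-1.07732e-05 − (-0.000122070)) = 9.27476e-06.

S_1 ≈ 0.000648171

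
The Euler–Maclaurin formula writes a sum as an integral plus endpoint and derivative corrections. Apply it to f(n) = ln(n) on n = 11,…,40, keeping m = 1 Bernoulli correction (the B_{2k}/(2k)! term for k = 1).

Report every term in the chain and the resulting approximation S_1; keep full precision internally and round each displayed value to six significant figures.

∫_11^40 ln(x) dx evaluates to 92.1783.
Endpoint term: (f(11) + f(40))/2 = (2.39790 + 3.68888)/2 = 3.04339.
So far: 95.2217.
Correction k=1: B_{2}/2! · (f^{(1)}(40) − f^{(1)}(11)) = 1/12 · (0.0250000 − 0.0909091) = -0.00549242.

S_1 ≈ 95.2162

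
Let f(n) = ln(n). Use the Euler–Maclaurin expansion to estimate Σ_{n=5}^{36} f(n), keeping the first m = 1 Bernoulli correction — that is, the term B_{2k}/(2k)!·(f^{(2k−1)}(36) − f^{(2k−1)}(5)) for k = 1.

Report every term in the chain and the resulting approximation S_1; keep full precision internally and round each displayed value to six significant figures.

∫_5^36 ln(x) dx evaluates to 89.9595.
½[f(5) + f(36)] = ½[1.60944 + 3.58352] = 2.59648.
Running total after boundary: 92.5560.
Order-1 term: 1/12 · (0.0277778 − 0.200000) = -0.0143519.

S_1 ≈ 92.5416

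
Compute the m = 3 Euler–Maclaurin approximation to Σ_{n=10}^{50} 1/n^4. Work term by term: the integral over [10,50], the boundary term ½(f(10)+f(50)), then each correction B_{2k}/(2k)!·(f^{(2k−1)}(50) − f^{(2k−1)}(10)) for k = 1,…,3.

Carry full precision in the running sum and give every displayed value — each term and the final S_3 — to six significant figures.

The integral term ∫_10^50 1/x^4 dx = 0.000330667.
½[f(10) + f(50)] = ½[0.000100000 + 1.60000e-07] = 5.00800e-05.
Running total after boundary: 0.000380747.
Order-1 term: 1/12 · (-1.28000e-08 − (-4.00000e-05)) = 3.33227e-06.
After k=1: 0.000384079.
Order-2 term: −1/720 · (-1.53600e-10 − (-1.20000e-05)) = -1.66665e-08.
After k=2: 0.000384062.
Order-3 term: 1/30240 · (-3.44064e-12 − (-6.72000e-06)) = 2.22222e-10.

S_3 ≈ 0.000384062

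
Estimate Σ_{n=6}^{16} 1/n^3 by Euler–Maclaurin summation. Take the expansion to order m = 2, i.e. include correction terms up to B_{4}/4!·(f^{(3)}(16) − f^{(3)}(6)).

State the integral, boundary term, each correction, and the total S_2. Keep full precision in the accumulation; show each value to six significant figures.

The integral term ∫_6^16 1/x^3 dx = 0.0119358.
Endpoint term: (f(6) + f(16))/2 = (0.00462963 + 0.000244141)/2 = 0.00243689.
Running total after boundary: 0.0143726.
Correction k=1: B_{2}/2! · (f^{(1)}(16) − f^{(1)}(6)) = 1/12 · (-4.57764e-05 − (-0.00231481)) = 0.000189087.
After k=1: 0.0145617.
Correction k=2: B_{4}/4! · (f^{(3)}(16) − f^{(3)}(6)) = −1/720 · (-3.57628e-06 − (-0.00128601)) = -1.78116e-06.

S_2 ≈ 0.0145600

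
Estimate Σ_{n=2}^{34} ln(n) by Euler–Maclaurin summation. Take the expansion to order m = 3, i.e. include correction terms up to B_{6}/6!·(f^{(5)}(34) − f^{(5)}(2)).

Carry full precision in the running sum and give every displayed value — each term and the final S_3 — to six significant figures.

S_3 ≈ 88.5808

The integral term ∫_2^34 ln(x) dx = 86.5100.
½[f(2) + f(34)] = ½[0.693147 + 3.52636] = 2.10975.
Running total after boundary: 88.6197.
Order-1 term: 1/12 · (0.0294118 − 0.500000) = -0.0392157.
Running total after k=1: 88.5805.
Order-2 term: −1/720 · (5.08854e-05 − 0.250000) = 0.000347152.
Running total after k=2: 88.5808.
Order-3 term: 1/30240 · (5.28222e-07 − 0.750000) = -2.48016e-05.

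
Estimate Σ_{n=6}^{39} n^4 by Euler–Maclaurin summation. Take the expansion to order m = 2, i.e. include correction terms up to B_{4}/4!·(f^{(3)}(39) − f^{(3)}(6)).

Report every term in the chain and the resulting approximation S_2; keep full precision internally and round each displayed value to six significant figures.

The integral term ∫_6^39 x^4 dx = 1.80433e+07.
Boundary: ½(f(6) + f(39)) = ½(1296.00 + 2.31344e+06) = 1.15737e+06.
Running total after boundary: 1.92007e+07.
Correction k=1: B_{2}/2! · (f^{(1)}(39) − f^{(1)}(6)) = 1/12 · (237276 − 864.000) = 19701.0.
After k=1: 1.92204e+07.
Correction k=2: B_{4}/4! · (f^{(3)}(39) − f^{(3)}(6)) = −1/720 · (936.000 − 144.000) = -1.10000.

S_2 ≈ 1.92204e+07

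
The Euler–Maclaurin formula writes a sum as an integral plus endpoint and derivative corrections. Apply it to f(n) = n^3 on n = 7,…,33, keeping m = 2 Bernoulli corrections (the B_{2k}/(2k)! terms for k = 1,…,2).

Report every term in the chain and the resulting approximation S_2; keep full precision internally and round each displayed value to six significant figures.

Integral: ∫_7^33 x^3 dx = 295880.
½[f(7) + f(33)] = ½[343.000 + 35937.0] = 18140.0.
So far: 314020.
Order-1 term: 1/12 · (3267.00 − 147.000) = 260.000.
After k=1: 314280.
Order-2 term: −1/720 · (6.00000 − 6.00000) = 0.00000.

S_2 ≈ 314280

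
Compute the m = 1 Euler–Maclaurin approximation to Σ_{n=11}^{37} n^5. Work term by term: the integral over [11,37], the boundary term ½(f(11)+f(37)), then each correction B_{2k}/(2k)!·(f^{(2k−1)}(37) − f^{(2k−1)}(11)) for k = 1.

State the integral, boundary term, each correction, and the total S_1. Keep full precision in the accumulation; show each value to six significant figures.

Integral: ∫_11^37 x^5 dx = 4.27326e+08.
Endpoint term: (f(11) + f(37))/2 = (161051 + 6.93440e+07)/2 = 3.47525e+07.
Integral + boundary = 4.62078e+08.
Correction k=1: B_{2}/2! · (f^{(1)}(37) − f^{(1)}(11)) = 1/12 · (9.37080e+06 − 73205.0) = 774800.

S_1 ≈ 4.62853e+08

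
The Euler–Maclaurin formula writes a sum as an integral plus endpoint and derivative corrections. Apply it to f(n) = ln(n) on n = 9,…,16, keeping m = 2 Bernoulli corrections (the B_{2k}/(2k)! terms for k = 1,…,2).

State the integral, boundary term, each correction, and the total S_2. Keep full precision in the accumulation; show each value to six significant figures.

S_2 ≈ 20.0673

The integral term ∫_9^16 ln(x) dx = 17.5864.
Endpoint term: (f(9) + f(16))/2 = (2.19722 + 2.77259)/2 = 2.48491.
Integral + boundary = 20.0713.
Correction k=1: B_{2}/2! · (f^{(1)}(16) − f^{(1)}(9)) = 1/12 · (0.0625000 − 0.111111) = -0.00405093.
After k=1: 20.0673.
Correction k=2: B_{4}/4! · (f^{(3)}(16) − f^{(3)}(9)) = −1/720 · (0.000488281 − 0.00274348) = 3.13223e-06.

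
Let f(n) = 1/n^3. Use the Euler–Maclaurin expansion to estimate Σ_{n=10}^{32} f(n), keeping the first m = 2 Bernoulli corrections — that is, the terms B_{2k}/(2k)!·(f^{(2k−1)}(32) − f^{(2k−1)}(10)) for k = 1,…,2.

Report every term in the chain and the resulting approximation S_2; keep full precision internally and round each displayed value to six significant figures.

Integral: ∫_10^32 1/x^3 dx = 0.00451172.
Boundary: ½(f(10) + f(32)) = ½(0.00100000 + 3.05176e-05) = 0.000515259.
So far: 0.00502698.
k=1: B_{2}/(2)! × [f^{(1)}(32) − f^{(1)}(10)] = 1/12 × (-2.86102e-06 − (-0.000300000)) = 2.47616e-05.
Running total after k=1: 0.00505174.
k=2: B_{4}/(4)! × [f^{(3)}(32) − f^{(3)}(10)] = −1/720 × (-5.58794e-08 − (-6.00000e-05)) = -8.32557e-08.

S_2 ≈ 0.00505166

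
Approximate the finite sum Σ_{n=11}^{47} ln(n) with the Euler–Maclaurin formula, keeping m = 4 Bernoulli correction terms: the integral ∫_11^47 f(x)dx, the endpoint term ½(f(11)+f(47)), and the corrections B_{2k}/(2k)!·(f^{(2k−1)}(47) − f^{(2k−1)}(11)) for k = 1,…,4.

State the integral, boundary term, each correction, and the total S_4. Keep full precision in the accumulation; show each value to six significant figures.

S_4 ≈ 121.698

The integral term ∫_11^47 ln(x) dx = 118.580.
Boundary: ½(f(11) + f(47)) = ½(2.39790 + 3.85015) = 3.12402.
So far: 121.704.
k=1: B_{2}/(2)! × [f^{(1)}(47) − f^{(1)}(11)] = 1/12 × (0.0212766 − 0.0909091) = -0.00580271.
After k=1: 121.698.
k=2: B_{4}/(4)! × [f^{(3)}(47) − f^{(3)}(11)] = −1/720 × (1.92636e-05 − 0.00150263) = 2.06023e-06.
After k=2: 121.698.
k=3: B_{6}/(6)! × [f^{(5)}(47) − f^{(5)}(11)] = 1/30240 × (1.04646e-07 − 0.000149021) = -4.92449e-09.
After k=3: 121.698.
k=4: B_{8}/(8)! × [f^{(7)}(47) − f^{(7)}(11)] = −1/1209600 × (1.42117e-09 − 3.69474e-05) = 3.05440e-11.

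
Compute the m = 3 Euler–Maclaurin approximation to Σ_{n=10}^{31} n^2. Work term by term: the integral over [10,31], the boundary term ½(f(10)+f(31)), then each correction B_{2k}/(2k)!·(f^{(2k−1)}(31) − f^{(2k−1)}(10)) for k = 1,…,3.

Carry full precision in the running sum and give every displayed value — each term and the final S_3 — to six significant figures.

S_3 ≈ 10131.0

The integral term ∫_10^31 x^2 dx = 9597.00.
½[f(10) + f(31)] = ½[100.000 + 961.000] = 530.500.
So far: 10127.5.
Order-1 term: 1/12 · (62.0000 − 20.0000) = 3.50000.
After k=1: 10131.0.
Order-2 term: −1/720 · (0.00000 − 0.00000) = 0.00000.
After k=2: 10131.0.
Order-3 term: 1/30240 · (0.00000 − 0.00000) = 0.00000.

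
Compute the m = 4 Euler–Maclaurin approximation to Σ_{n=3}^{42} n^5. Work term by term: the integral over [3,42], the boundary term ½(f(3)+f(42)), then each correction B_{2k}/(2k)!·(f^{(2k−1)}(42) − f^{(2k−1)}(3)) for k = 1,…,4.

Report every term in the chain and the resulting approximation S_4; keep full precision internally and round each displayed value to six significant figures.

∫_3^42 x^5 dx evaluates to 9.14839e+08.
½[f(3) + f(42)] = ½[243.000 + 1.30691e+08] = 6.53457e+07.
Integral + boundary = 9.80184e+08.
Correction k=1: B_{2}/2! · (f^{(1)}(42) − f^{(1)}(3)) = 1/12 · (1.55585e+07 − 405.000) = 1.29651e+06.
Partial sum through k=1: 9.81481e+08.
Correction k=2: B_{4}/4! · (f^{(3)}(42) − f^{(3)}(3)) = −1/720 · (105840 − 540.000) = -146.250.
Partial sum through k=2: 9.81481e+08.
Correction k=3: B_{6}/6! · (f^{(5)}(42) − f^{(5)}(3)) = 1/30240 · (120.000 − 120.000) = 0.00000.
Partial sum through k=3: 9.81481e+08.
Correction k=4: B_{8}/8! · (f^{(7)}(42) − f^{(7)}(3)) = −1/1209600 · (0.00000 − 0.00000) = 0.00000.

S_4 ≈ 9.81481e+08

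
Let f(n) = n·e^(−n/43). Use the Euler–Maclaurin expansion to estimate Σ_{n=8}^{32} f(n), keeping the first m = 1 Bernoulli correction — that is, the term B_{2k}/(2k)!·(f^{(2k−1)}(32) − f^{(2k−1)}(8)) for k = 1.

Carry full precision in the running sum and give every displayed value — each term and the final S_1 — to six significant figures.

S_1 ≈ 299.317

∫_8^32 x·e^(−x/43) dx evaluates to 288.441.
Endpoint term: (f(8) + f(32))/2 = (6.64188 + 15.2039)/2 = 10.9229.
Integral + boundary = 299.363.
k=1: B_{2}/(2)! × [f^{(1)}(32) − f^{(1)}(8)] = 1/12 × (0.121543 − 0.675773) = -0.0461858.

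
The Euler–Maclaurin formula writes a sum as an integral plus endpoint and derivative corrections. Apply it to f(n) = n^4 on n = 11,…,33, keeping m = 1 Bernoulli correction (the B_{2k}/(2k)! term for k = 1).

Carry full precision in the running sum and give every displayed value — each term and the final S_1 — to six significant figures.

S_1 ≈ 8.40668e+06

∫_11^33 x^4 dx evaluates to 7.79487e+06.
Endpoint term: (f(11) + f(33))/2 = (14641.0 + 1.18592e+06)/2 = 600281.
Running total after boundary: 8.39515e+06.
Correction k=1: B_{2}/2! · (f^{(1)}(33) − f^{(1)}(11)) = 1/12 · (143748 − 5324.00) = 11535.3.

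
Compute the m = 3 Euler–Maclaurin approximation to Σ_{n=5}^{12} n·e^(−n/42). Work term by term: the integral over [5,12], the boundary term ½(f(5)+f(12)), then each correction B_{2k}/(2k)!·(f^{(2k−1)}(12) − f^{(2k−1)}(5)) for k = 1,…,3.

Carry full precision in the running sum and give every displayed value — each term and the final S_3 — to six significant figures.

The integral term ∫_5^12 x·e^(−x/42) dx = 48.0986.
Boundary: ½(f(5) + f(12)) = ½(4.43883 + 9.01773) = 6.72828.
So far: 54.8269.
Correction k=1: B_{2}/2! · (f^{(1)}(12) − f^{(1)}(5)) = 1/12 · (0.536769 − 0.782079) = -0.0204425.
After k=1: 54.8065.
Correction k=2: B_{4}/4! · (f^{(3)}(12) − f^{(3)}(5)) = −1/720 · (0.00115631 − 0.00144989) = 4.07759e-07.
After k=2: 54.8065.
Correction k=3: B_{6}/6! · (f^{(5)}(12) − f^{(5)}(5)) = 1/30240 · (1.13850e-06 − 1.39253e-06) = -8.40045e-12.

S_3 ≈ 54.8065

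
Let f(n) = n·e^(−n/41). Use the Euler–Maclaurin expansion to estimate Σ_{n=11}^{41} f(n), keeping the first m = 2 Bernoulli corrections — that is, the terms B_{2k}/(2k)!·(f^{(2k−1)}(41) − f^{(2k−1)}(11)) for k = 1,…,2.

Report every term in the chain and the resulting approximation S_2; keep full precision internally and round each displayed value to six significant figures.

∫_11^41 x·e^(−x/41) dx evaluates to 393.495.
Endpoint term: (f(11) + f(41))/2 = (8.41152 + 15.0831)/2 = 11.7473.
Integral + boundary = 405.243.
Order-1 term: 1/12 · (0.00000 − 0.559525) = -0.0466271.
After k=1: 405.196.
Order-2 term: −1/720 · (0.000437691 − 0.00124265) = 1.11800e-06.

S_2 ≈ 405.196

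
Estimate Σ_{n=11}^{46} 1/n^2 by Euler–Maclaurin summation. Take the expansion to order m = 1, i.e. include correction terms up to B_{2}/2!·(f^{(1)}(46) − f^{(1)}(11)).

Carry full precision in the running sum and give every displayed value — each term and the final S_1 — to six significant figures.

Integral: ∫_11^46 1/x^2 dx = 0.0691700.
Endpoint term: (f(11) + f(46))/2 = (0.00826446 + 0.000472590)/2 = 0.00436853.
Integral + boundary = 0.0735385.
k=1: B_{2}/(2)! × [f^{(1)}(46) − f^{(1)}(11)] = 1/12 × (-2.05474e-05 − (-0.00150263)) = 0.000123507.

S_1 ≈ 0.0736620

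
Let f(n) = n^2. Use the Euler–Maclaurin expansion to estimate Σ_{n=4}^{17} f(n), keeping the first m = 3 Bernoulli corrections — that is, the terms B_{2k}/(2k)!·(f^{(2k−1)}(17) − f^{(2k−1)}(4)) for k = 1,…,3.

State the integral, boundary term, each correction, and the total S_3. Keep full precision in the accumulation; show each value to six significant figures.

∫_4^17 x^2 dx evaluates to 1616.33.
½[f(4) + f(17)] = ½[16.0000 + 289.000] = 152.500.
Integral + boundary = 1768.83.
Correction k=1: B_{2}/2! · (f^{(1)}(17) − f^{(1)}(4)) = 1/12 · (34.0000 − 8.00000) = 2.16667.
Running total after k=1: 1771.00.
Correction k=2: B_{4}/4! · (f^{(3)}(17) − f^{(3)}(4)) = −1/720 · (0.00000 − 0.00000) = 0.00000.
Running total after k=2: 1771.00.
Correction k=3: B_{6}/6! · (f^{(5)}(17) − f^{(5)}(4)) = 1/30240 · (0.00000 − 0.00000) = 0.00000.

S_3 ≈ 1771.00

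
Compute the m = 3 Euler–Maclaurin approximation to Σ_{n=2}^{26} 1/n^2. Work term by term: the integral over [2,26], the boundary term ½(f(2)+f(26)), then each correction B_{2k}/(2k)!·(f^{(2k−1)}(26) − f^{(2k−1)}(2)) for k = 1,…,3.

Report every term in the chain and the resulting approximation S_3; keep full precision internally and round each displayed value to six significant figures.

Integral: ∫_2^26 1/x^2 dx = 0.461538.
½[f(2) + f(26)] = ½[0.250000 + 0.00147929] = 0.125740.
So far: 0.587278.
k=1: B_{2}/(2)! × [f^{(1)}(26) − f^{(1)}(2)] = 1/12 × (-0.000113792 − (-0.250000)) = 0.0208239.
Partial sum through k=1: 0.608102.
k=2: B_{4}/(4)! × [f^{(3)}(26) − f^{(3)}(2)] = −1/720 × (-2.01997e-06 − (-0.750000)) = -0.00104166.
Partial sum through k=2: 0.607060.
k=3: B_{6}/(6)! × [f^{(5)}(26) − f^{(5)}(2)] = 1/30240 × (-8.96436e-08 − (-5.62500)) = 0.000186012.

S_3 ≈ 0.607246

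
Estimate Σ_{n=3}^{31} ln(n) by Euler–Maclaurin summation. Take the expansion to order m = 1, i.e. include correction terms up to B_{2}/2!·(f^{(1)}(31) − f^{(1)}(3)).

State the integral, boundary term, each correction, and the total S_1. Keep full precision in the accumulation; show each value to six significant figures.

Integral: ∫_3^31 ln(x) dx = 75.1578.
Boundary: ½(f(3) + f(31)) = ½(1.09861 + 3.43399) = 2.26630.
So far: 77.4241.
k=1: B_{2}/(2)! × [f^{(1)}(31) − f^{(1)}(3)] = 1/12 × (0.0322581 − 0.333333) = -0.0250896.

S_1 ≈ 77.3990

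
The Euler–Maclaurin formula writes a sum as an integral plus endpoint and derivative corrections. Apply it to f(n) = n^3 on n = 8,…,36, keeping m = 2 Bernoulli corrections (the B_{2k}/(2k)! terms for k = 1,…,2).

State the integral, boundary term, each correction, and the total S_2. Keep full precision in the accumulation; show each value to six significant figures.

S_2 ≈ 442772

The integral term ∫_8^36 x^3 dx = 418880.
Boundary: ½(f(8) + f(36)) = ½(512.000 + 46656.0) = 23584.0.
Running total after boundary: 442464.
k=1: B_{2}/(2)! × [f^{(1)}(36) − f^{(1)}(8)] = 1/12 × (3888.00 − 192.000) = 308.000.
Running total after k=1: 442772.
k=2: B_{4}/(4)! × [f^{(3)}(36) − f^{(3)}(8)] = −1/720 × (6.00000 − 6.00000) = 0.00000.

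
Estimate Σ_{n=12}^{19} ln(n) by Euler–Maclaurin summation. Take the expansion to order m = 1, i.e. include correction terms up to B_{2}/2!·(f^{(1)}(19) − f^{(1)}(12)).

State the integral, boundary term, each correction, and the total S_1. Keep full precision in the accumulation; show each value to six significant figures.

S_1 ≈ 21.8376

∫_12^19 ln(x) dx evaluates to 19.1255.
½[f(12) + f(19)] = ½[2.48491 + 2.94444] = 2.71467.
Integral + boundary = 21.8401.
Correction k=1: B_{2}/2! · (f^{(1)}(19) − f^{(1)}(12)) = 1/12 · (0.0526316 − 0.0833333) = -0.00255848.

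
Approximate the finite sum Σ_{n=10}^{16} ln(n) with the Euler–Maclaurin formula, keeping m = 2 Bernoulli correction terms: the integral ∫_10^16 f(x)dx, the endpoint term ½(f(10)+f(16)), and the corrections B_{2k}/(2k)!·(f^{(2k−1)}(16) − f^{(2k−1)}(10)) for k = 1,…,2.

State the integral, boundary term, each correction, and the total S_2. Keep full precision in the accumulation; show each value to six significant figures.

Integral: ∫_10^16 ln(x) dx = 15.3356.
Boundary: ½(f(10) + f(16)) = ½(2.30259 + 2.77259) = 2.53759.
So far: 17.8732.
Order-1 term: 1/12 · (0.0625000 − 0.100000) = -0.00312500.
After k=1: 17.8700.
Order-2 term: −1/720 · (0.000488281 − 0.00200000) = 2.09961e-06.

S_2 ≈ 17.8700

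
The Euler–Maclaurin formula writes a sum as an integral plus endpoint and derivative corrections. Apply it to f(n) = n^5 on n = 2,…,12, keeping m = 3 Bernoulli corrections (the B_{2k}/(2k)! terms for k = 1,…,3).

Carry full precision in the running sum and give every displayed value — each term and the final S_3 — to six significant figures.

S_3 ≈ 630707

∫_2^12 x^5 dx evaluates to 497653.
½[f(2) + f(12)] = ½[32.0000 + 248832] = 124432.
Running total after boundary: 622085.
k=1: B_{2}/(2)! × [f^{(1)}(12) − f^{(1)}(2)] = 1/12 × (103680 − 80.0000) = 8633.33.
Partial sum through k=1: 630719.
k=2: B_{4}/(4)! × [f^{(3)}(12) − f^{(3)}(2)] = −1/720 × (8640.00 − 240.000) = -11.6667.
Partial sum through k=2: 630707.
k=3: B_{6}/(6)! × [f^{(5)}(12) − f^{(5)}(2)] = 1/30240 × (120.000 − 120.000) = 0.00000.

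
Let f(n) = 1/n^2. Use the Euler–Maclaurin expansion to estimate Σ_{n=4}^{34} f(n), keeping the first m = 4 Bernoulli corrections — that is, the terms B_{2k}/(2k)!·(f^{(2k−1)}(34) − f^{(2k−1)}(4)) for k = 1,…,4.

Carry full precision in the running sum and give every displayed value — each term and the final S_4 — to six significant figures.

S_4 ≈ 0.254839

Integral: ∫_4^34 1/x^2 dx = 0.220588.
Boundary: ½(f(4) + f(34)) = ½(0.0625000 + 0.000865052) = 0.0316825.
Running total after boundary: 0.252271.
Order-1 term: 1/12 · (-5.08854e-05 − (-0.0312500)) = 0.00259993.
After k=1: 0.254871.
Order-2 term: −1/720 · (-5.28222e-07 − (-0.0234375)) = -3.25513e-05.
After k=2: 0.254838.
Order-3 term: 1/30240 · (-1.37082e-08 − (-0.0439453)) = 1.45322e-06.
After k=3: 0.254840.
Order-4 term: −1/1209600 · (-6.64065e-10 − (-0.153809)) = -1.27157e-07.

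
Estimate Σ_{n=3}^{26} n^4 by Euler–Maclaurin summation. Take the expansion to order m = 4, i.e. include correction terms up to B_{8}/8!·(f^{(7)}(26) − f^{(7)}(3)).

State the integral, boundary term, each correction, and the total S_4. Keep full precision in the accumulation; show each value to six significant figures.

∫_3^26 x^4 dx evaluates to 2.37623e+06.
Boundary: ½(f(3) + f(26)) = ½(81.0000 + 456976) = 228528.
So far: 2.60476e+06.
Order-1 term: 1/12 · (70304.0 − 108.000) = 5849.67.
Partial sum through k=1: 2.61060e+06.
Order-2 term: −1/720 · (624.000 − 72.0000) = -0.766667.
Partial sum through k=2: 2.61060e+06.
Order-3 term: 1/30240 · (0.00000 − 0.00000) = 0.00000.
Partial sum through k=3: 2.61060e+06.
Order-4 term: −1/1209600 · (0.00000 − 0.00000) = 0.00000.

S_4 ≈ 2.61060e+06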